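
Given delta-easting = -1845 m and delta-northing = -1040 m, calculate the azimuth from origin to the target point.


az = atan2(-1845, -1040) = -119.4 deg
adjusted to 0-360: 240.6 degrees

240.6 degrees


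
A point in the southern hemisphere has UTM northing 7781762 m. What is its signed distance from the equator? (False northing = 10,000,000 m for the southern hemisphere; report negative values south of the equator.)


For southern: actual = 7781762 - 10000000 = -2218238 m

-2218238 m


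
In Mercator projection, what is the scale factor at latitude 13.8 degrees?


SF = 1 / cos(13.8) = 1 / 0.971134 = 1.03

1.03


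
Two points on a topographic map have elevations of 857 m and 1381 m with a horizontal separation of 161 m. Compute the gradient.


gradient = (1381 - 857) / 161 = 524 / 161 = 3.2547

3.2547


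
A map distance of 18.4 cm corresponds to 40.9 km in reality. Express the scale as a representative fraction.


ground = 40.9 km = 4090000 cm; RF denominator = ground / map = 4090000 / 18.4 ≈ 222283; RF = 1:222283

1:222283


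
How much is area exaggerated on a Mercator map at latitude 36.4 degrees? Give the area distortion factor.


area_distortion = 1/cos^2(36.4) = 1.544

1.544


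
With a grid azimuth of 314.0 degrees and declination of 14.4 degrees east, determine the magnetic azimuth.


magnetic azimuth = grid azimuth - declination (east +ve)
mag_az = 314.0 - 14.4 = 299.6 degrees

299.6 degrees


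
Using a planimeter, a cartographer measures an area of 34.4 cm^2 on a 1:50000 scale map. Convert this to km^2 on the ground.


ground_area = 34.4 * (50000/100)^2 = 8600000.0 m^2 = 8.6 km^2

8.6 km^2


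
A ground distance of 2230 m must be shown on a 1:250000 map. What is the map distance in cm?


map_cm = 2230 * 100 / 250000 = 0.892 cm ≈ 0.89 cm

0.89 cm


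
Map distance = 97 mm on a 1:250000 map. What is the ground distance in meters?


ground = 97 mm * 250000 / 1000 = 24250.0 m

24250.0 m


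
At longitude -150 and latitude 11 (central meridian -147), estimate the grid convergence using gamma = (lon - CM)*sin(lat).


gamma = (-150 - -147) * sin(11) = -3 * 0.190809 = -0.572 degrees

-0.572 degrees


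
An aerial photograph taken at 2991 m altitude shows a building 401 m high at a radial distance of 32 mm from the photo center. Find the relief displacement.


d = h * r / H = 401 * 32 / 2991 = 4.29 mm

4.29 mm


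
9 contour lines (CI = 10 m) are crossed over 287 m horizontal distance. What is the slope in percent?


elevation change = 9 * 10 = 90 m
slope = 90 / 287 * 100 = 31.4%

31.4%


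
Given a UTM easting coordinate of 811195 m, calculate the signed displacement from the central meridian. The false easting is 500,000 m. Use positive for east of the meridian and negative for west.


displacement = 811195 - 500000 = 311195 m

311195 m


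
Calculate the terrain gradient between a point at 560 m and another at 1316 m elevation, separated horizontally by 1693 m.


gradient = (1316 - 560) / 1693 = 756 / 1693 = 0.4465

0.4465


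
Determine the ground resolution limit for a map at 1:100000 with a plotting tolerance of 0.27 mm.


ground = 0.27 mm * 100000 / 1000 = 27.0 m

27.0 m


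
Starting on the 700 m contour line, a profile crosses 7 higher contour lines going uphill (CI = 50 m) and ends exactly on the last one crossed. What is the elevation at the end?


elevation = 700 + 7 * 50 = 1050 m

1050 m


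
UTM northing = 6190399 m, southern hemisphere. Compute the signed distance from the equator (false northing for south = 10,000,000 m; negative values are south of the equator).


For southern: actual = 6190399 - 10000000 = -3809601 m

-3809601 m


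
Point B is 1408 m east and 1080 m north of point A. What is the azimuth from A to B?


az = atan2(1408, 1080) = 52.5 deg
adjusted to 0-360: 52.5 degrees

52.5 degrees


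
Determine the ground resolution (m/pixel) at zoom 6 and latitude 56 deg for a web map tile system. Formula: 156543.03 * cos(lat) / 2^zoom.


res = 156543.03 * cos(56) / 2^6 = 156543.03 * 0.5591929 / 64 = 1367.78 m/pixel

1367.78 m/pixel


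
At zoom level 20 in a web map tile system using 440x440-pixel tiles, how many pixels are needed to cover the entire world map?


tiles per axis = 2^20 = 1048576
total tiles = 1048576^2 = 1099511627776
pixels per axis = 1048576 * 440 = 461373440
total pixels = 461373440^2 = 212865451137433600

212865451137433600 pixels


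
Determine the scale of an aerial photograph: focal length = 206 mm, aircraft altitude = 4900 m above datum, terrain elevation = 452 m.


scale = f / (H - h) = 206 mm / 4448 m = 206 / 4448000 = 1:21592

1:21592


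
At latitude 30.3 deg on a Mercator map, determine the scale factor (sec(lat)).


SF = 1 / cos(30.3) = 1 / 0.863396 = 1.158

1.158


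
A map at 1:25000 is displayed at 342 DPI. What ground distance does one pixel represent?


pixel_cm = 2.54 / 342 ≈ 0.007427 cm
ground = pixel_cm * 25000 / 100 = 2.54 * 25000 / (342 * 100) = 63500 / 34200 ≈ 1.86 m

1.86 m


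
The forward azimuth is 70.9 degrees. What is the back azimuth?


back azimuth = (70.9 + 180) mod 360 = 250.9 degrees

250.9 degrees


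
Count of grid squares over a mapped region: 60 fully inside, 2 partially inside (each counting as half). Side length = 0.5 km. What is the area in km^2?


effective squares = 60 + 2 * 0.5 = 61.0
area = 61.0 * 0.25 = 15.25 km^2

15.25 km^2


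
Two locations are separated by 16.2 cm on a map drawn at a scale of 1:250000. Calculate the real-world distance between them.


ground = 16.2 cm * 250000 / 100 = 40500.0 m = 40.5 km

40.5 km


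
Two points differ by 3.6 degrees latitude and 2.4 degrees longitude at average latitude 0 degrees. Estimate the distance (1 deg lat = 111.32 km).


dlat_km = 3.6 * 111.32 = 400.752
dlon_km = 2.4 * 111.32 * cos(0) ≈ 267.168
dist = sqrt(400.752^2 + 267.168^2) ≈ 481.6 km

481.6 km


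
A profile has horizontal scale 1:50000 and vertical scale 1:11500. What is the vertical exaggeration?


VE = horizontal_scale / vertical_scale = 50000 / 11500 ≈ 4.3

4.3x


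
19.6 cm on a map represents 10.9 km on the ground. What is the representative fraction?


ground = 10.9 km = 1090000 cm; RF denominator = ground / map = 1090000 / 19.6 ≈ 55612; RF = 1:55612

1:55612


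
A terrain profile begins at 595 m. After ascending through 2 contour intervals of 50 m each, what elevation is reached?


elevation = 595 + 2 * 50 = 695 m

695 m


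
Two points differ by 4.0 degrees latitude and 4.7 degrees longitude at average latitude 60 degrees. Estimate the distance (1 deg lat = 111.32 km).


dlat_km = 4.0 * 111.32 = 445.28
dlon_km = 4.7 * 111.32 * cos(60) ≈ 261.602
dist = sqrt(445.28^2 + 261.602^2) ≈ 516.4 km

516.4 km


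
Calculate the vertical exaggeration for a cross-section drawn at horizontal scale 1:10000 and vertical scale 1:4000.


VE = horizontal_scale / vertical_scale = 10000 / 4000 = 2.5

2.5x


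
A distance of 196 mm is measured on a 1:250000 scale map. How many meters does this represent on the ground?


ground = 196 mm * 250000 / 1000 = 49000.0 m

49000.0 m


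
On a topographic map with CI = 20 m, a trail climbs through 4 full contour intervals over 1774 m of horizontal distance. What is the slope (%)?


elevation change = 4 * 20 = 80 m
slope = 80 / 1774 * 100 = 4.5%

4.5%


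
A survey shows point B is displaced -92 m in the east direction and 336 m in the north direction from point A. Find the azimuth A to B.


az = atan2(-92, 336) = -15.3 deg
adjusted to 0-360: 344.7 degrees

344.7 degrees


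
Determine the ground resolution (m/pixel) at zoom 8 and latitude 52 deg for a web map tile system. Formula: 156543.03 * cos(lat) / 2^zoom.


res = 156543.03 * cos(52) / 2^8 = 156543.03 * 0.61566148 / 256 = 376.47 m/pixel

376.47 m/pixel


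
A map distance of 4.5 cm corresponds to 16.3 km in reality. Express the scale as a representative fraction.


ground = 16.3 km = 1630000 cm; RF denominator = ground / map = 1630000 / 4.5 ≈ 362222; RF = 1:362222

1:362222


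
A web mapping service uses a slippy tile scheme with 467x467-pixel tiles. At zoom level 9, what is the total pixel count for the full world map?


tiles per axis = 2^9 = 512
total tiles = 512^2 = 262144
pixels per axis = 512 * 467 = 239104
total pixels = 239104^2 = 57170722816

57170722816 pixels


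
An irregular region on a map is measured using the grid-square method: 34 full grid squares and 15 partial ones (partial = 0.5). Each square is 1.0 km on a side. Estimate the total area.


effective squares = 34 + 15 * 0.5 = 41.5
area = 41.5 * 1.0 = 41.5 km^2

41.5 km^2


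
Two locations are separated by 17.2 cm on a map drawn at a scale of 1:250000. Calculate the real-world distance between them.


ground = 17.2 cm * 250000 / 100 = 43000.0 m = 43.0 km

43.0 km


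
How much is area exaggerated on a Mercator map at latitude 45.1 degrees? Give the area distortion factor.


area_distortion = 1/cos^2(45.1) = 2.007

2.007


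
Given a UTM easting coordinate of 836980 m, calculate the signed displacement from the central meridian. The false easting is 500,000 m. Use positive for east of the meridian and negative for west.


displacement = 836980 - 500000 = 336980 m

336980 m


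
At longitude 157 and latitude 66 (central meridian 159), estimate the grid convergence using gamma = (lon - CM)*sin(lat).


gamma = (157 - 159) * sin(66) = -2 * 0.913545 = -1.827 degrees

-1.827 degrees


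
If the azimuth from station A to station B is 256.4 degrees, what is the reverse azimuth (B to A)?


back azimuth = (256.4 + 180) mod 360 = 76.4 degrees

76.4 degrees


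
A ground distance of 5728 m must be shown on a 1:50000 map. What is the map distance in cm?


map_cm = 5728 * 100 / 50000 = 11.456 cm ≈ 11.46 cm

11.46 cm


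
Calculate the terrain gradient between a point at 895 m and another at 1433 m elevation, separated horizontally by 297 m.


gradient = (1433 - 895) / 297 = 538 / 297 = 1.8114

1.8114


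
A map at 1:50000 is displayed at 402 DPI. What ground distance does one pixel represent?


pixel_cm = 2.54 / 402 ≈ 0.006318 cm
ground = pixel_cm * 50000 / 100 = 2.54 * 50000 / (402 * 100) = 127000 / 40200 ≈ 3.16 m

3.16 m


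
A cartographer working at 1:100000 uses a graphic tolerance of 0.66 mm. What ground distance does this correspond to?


ground = 0.66 mm * 100000 / 1000 = 66.0 m

66.0 m


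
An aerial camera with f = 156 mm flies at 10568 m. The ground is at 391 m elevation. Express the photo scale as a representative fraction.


scale = f / (H - h) = 156 mm / 10177 m = 156 / 10177000 = 1:65237

1:65237


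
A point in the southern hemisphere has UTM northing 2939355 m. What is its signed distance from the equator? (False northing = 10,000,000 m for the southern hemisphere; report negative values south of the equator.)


For southern: actual = 2939355 - 10000000 = -7060645 m

-7060645 m


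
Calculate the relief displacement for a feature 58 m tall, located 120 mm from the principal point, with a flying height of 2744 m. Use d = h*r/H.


d = h * r / H = 58 * 120 / 2744 = 2.54 mm

2.54 mm


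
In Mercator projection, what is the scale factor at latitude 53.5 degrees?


SF = 1 / cos(53.5) = 1 / 0.594823 = 1.681

1.681


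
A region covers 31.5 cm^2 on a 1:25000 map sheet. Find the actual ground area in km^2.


ground_area = 31.5 * (25000/100)^2 = 1968750.0 m^2 = 1.96875 km^2 ≈ 1.969 km^2

1.969 km^2


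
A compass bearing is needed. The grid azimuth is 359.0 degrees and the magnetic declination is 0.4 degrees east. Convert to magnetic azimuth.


magnetic azimuth = grid azimuth - declination (east +ve)
mag_az = 359.0 - 0.4 = 358.6 degrees

358.6 degrees


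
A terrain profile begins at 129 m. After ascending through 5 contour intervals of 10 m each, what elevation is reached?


elevation = 129 + 5 * 10 = 179 m

179 m


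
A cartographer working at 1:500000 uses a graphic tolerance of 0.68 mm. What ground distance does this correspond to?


ground = 0.68 mm * 500000 / 1000 = 340.0 m

340.0 m


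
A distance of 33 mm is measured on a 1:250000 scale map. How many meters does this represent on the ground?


ground = 33 mm * 250000 / 1000 = 8250.0 m

8250.0 m


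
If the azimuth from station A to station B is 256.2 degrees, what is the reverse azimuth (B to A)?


back azimuth = (256.2 + 180) mod 360 = 76.2 degrees

76.2 degrees


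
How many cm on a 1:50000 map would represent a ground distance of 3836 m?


map_cm = 3836 * 100 / 50000 = 7.672 cm ≈ 7.67 cm

7.67 cm


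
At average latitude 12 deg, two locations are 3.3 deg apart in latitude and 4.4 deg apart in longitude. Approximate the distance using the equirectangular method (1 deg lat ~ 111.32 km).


dlat_km = 3.3 * 111.32 = 367.356
dlon_km = 4.4 * 111.32 * cos(12) ≈ 479.105
dist = sqrt(367.356^2 + 479.105^2) ≈ 603.7 km

603.7 km


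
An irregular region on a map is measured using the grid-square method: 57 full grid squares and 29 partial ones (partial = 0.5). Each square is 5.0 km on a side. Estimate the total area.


effective squares = 57 + 29 * 0.5 = 71.5
area = 71.5 * 25.0 = 1787.5 km^2

1787.5 km^2


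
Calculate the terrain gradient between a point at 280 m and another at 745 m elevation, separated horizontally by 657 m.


gradient = (745 - 280) / 657 = 465 / 657 = 0.7078

0.7078


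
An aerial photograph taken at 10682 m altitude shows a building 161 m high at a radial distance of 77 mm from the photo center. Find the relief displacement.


d = h * r / H = 161 * 77 / 10682 = 1.16 mm

1.16 mm


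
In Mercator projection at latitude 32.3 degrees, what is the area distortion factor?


area_distortion = 1/cos^2(32.3) = 1.4

1.4


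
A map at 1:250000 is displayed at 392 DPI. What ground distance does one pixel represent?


pixel_cm = 2.54 / 392 ≈ 0.00648 cm
ground = pixel_cm * 250000 / 100 = 2.54 * 250000 / (392 * 100) = 635000 / 39200 ≈ 16.2 m

16.2 m


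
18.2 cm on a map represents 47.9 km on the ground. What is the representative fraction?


ground = 47.9 km = 4790000 cm; RF denominator = ground / map = 4790000 / 18.2 ≈ 263187; RF = 1:263187

1:263187


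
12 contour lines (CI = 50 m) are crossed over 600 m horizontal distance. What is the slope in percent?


elevation change = 12 * 50 = 600 m
slope = 600 / 600 * 100 = 100.0%

100.0%


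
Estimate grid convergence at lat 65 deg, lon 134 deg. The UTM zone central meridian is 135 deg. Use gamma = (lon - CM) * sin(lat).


gamma = (134 - 135) * sin(65) = -1 * 0.906308 = -0.906 degrees

-0.906 degrees


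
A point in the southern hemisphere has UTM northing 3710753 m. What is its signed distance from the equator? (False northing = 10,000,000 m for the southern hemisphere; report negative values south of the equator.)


For southern: actual = 3710753 - 10000000 = -6289247 m

-6289247 m


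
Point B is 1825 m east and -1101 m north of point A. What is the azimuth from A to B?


az = atan2(1825, -1101) = 121.1 deg
adjusted to 0-360: 121.1 degrees

121.1 degrees


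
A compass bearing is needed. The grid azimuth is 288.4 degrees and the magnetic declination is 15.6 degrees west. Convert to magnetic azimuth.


magnetic azimuth = grid azimuth - declination (east +ve)
mag_az = 288.4 - -15.6 = 304.0 degrees

304.0 degrees


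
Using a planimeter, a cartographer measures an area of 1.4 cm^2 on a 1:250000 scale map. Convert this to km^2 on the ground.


ground_area = 1.4 * (250000/100)^2 = 8750000.0 m^2 = 8.75 km^2

8.75 km^2


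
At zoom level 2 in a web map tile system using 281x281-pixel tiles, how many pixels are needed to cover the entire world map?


tiles per axis = 2^2 = 4
total tiles = 4^2 = 16
pixels per axis = 4 * 281 = 1124
total pixels = 1124^2 = 1263376

1263376 pixels


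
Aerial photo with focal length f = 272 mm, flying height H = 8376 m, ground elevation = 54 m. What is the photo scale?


scale = f / (H - h) = 272 mm / 8322 m = 272 / 8322000 = 1:30596

1:30596


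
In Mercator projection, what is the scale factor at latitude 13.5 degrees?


SF = 1 / cos(13.5) = 1 / 0.97237 = 1.028

1.028


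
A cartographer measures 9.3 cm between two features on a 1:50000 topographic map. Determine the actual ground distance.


ground = 9.3 cm * 50000 / 100 = 4650.0 m = 4.65 km

4.65 km


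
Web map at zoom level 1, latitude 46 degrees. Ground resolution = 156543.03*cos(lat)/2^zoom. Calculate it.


res = 156543.03 * cos(46) / 2^1 = 156543.03 * 0.69465837 / 2 = 54371.96 m/pixel

54371.96 m/pixel


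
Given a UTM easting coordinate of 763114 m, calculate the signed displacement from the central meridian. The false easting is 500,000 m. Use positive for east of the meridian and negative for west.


displacement = 763114 - 500000 = 263114 m

263114 m


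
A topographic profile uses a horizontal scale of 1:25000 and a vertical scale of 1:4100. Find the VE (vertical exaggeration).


VE = horizontal_scale / vertical_scale = 25000 / 4100 ≈ 6.1

6.1x


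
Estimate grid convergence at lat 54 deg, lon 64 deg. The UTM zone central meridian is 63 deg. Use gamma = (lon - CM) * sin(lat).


gamma = (64 - 63) * sin(54) = 1 * 0.809017 = 0.809 degrees

0.809 degrees


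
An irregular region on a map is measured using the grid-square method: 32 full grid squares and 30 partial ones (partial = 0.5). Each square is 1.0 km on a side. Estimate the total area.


effective squares = 32 + 30 * 0.5 = 47.0
area = 47.0 * 1.0 = 47.0 km^2

47.0 km^2


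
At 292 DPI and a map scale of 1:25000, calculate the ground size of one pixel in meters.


pixel_cm = 2.54 / 292 ≈ 0.008699 cm
ground = pixel_cm * 25000 / 100 = 2.54 * 25000 / (292 * 100) = 63500 / 29200 ≈ 2.17 m

2.17 m


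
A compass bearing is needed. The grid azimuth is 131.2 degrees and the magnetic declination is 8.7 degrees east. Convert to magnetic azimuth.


magnetic azimuth = grid azimuth - declination (east +ve)
mag_az = 131.2 - 8.7 = 122.5 degrees

122.5 degrees


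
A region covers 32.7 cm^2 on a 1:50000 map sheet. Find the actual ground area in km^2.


ground_area = 32.7 * (50000/100)^2 = 8175000.0 m^2 = 8.175 km^2

8.175 km^2


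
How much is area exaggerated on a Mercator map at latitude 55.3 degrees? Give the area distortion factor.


area_distortion = 1/cos^2(55.3) = 3.086

3.086


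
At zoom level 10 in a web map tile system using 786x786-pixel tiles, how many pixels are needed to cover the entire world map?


tiles per axis = 2^10 = 1024
total tiles = 1024^2 = 1048576
pixels per axis = 1024 * 786 = 804864
total pixels = 804864^2 = 647806058496

647806058496 pixels


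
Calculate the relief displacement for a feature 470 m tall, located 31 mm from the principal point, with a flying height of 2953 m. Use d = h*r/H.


d = h * r / H = 470 * 31 / 2953 = 4.93 mm

4.93 mm


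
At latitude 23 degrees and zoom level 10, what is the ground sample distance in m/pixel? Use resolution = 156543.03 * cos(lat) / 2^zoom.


res = 156543.03 * cos(23) / 2^10 = 156543.03 * 0.92050485 / 1024 = 140.72 m/pixel

140.72 m/pixel


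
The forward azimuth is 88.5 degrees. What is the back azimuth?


back azimuth = (88.5 + 180) mod 360 = 268.5 degrees

268.5 degrees


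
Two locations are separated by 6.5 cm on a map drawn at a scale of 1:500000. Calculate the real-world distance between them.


ground = 6.5 cm * 500000 / 100 = 32500.0 m = 32.5 km

32.5 km


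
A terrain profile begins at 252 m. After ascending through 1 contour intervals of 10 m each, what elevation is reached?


elevation = 252 + 1 * 10 = 262 m

262 m


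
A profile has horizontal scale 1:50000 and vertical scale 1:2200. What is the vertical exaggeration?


VE = horizontal_scale / vertical_scale = 50000 / 2200 ≈ 22.7

22.7x


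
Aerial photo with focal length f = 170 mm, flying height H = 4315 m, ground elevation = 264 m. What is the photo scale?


scale = f / (H - h) = 170 mm / 4051 m = 170 / 4051000 = 1:23829

1:23829


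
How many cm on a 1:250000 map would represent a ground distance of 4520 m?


map_cm = 4520 * 100 / 250000 = 1.808 cm ≈ 1.81 cm

1.81 cm


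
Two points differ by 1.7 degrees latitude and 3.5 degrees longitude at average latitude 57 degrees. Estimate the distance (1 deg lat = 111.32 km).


dlat_km = 1.7 * 111.32 = 189.244
dlon_km = 3.5 * 111.32 * cos(57) ≈ 212.202
dist = sqrt(189.244^2 + 212.202^2) ≈ 284.3 km

284.3 km


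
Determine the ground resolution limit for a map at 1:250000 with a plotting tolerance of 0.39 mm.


ground = 0.39 mm * 250000 / 1000 = 97.5 m

97.5 m


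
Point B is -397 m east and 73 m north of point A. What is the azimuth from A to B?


az = atan2(-397, 73) = -79.6 deg
adjusted to 0-360: 280.4 degrees

280.4 degrees


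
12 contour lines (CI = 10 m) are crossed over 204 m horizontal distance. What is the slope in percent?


elevation change = 12 * 10 = 120 m
slope = 120 / 204 * 100 = 58.8%

58.8%


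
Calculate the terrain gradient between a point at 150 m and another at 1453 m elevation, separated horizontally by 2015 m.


gradient = (1453 - 150) / 2015 = 1303 / 2015 = 0.6467

0.6467


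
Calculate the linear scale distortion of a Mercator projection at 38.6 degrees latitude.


SF = 1 / cos(38.6) = 1 / 0.78152 = 1.28

1.28


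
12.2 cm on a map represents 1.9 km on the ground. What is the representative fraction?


ground = 1.9 km = 190000 cm; RF denominator = ground / map = 190000 / 12.2 ≈ 15574; RF = 1:15574

1:15574


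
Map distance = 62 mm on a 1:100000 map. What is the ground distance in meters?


ground = 62 mm * 100000 / 1000 = 6200.0 m

6200.0 m


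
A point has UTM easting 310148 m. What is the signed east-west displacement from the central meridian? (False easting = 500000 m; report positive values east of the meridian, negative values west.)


displacement = 310148 - 500000 = -189852 m

-189852 m


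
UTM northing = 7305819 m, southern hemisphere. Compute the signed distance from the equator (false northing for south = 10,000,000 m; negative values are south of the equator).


For southern: actual = 7305819 - 10000000 = -2694181 m

-2694181 m


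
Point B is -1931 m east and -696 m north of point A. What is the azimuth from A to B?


az = atan2(-1931, -696) = -109.8 deg
adjusted to 0-360: 250.2 degrees

250.2 degrees


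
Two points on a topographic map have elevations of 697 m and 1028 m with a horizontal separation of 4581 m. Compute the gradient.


gradient = (1028 - 697) / 4581 = 331 / 4581 = 0.0723

0.0723


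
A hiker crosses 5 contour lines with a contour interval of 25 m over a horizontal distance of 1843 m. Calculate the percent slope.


elevation change = 5 * 25 = 125 m
slope = 125 / 1843 * 100 = 6.8%

6.8%


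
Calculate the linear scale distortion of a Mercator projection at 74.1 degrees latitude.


SF = 1 / cos(74.1) = 1 / 0.273959 = 3.65

3.65


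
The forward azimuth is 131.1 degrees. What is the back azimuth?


back azimuth = (131.1 + 180) mod 360 = 311.1 degrees

311.1 degrees


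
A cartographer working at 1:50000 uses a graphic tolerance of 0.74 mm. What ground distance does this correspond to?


ground = 0.74 mm * 50000 / 1000 = 37.0 m

37.0 m


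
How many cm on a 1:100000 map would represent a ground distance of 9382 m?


map_cm = 9382 * 100 / 100000 = 9.382 cm ≈ 9.38 cm

9.38 cm


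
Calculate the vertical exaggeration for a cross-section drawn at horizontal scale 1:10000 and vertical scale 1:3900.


VE = horizontal_scale / vertical_scale = 10000 / 3900 ≈ 2.6

2.6x


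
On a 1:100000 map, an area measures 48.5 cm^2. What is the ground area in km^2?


ground_area = 48.5 * (100000/100)^2 = 48500000.0 m^2 = 48.5 km^2

48.5 km^2


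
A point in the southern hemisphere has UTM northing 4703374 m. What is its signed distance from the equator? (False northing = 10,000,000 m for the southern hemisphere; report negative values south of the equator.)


For southern: actual = 4703374 - 10000000 = -5296626 m

-5296626 m


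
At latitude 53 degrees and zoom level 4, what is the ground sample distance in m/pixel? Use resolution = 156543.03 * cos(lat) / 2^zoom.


res = 156543.03 * cos(53) / 2^4 = 156543.03 * 0.60181502 / 16 = 5888.12 m/pixel

5888.12 m/pixel


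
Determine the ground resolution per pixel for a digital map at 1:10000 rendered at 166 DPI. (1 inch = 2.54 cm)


pixel_cm = 2.54 / 166 ≈ 0.015301 cm
ground = pixel_cm * 10000 / 100 = 2.54 * 10000 / (166 * 100) = 25400 / 16600 ≈ 1.53 m

1.53 m


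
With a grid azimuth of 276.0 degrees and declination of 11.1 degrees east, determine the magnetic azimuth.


magnetic azimuth = grid azimuth - declination (east +ve)
mag_az = 276.0 - 11.1 = 264.9 degrees

264.9 degrees


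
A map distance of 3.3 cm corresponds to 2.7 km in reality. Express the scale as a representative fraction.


ground = 2.7 km = 270000 cm; RF denominator = ground / map = 270000 / 3.3 ≈ 81818; RF = 1:81818

1:81818


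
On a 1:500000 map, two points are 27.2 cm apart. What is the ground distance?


ground = 27.2 cm * 500000 / 100 = 136000.0 m = 136.0 km

136.0 km


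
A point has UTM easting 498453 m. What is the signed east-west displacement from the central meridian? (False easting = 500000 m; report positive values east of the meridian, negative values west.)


displacement = 498453 - 500000 = -1547 m

-1547 m


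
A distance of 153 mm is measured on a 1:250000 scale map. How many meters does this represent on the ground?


ground = 153 mm * 250000 / 1000 = 38250.0 m

38250.0 m


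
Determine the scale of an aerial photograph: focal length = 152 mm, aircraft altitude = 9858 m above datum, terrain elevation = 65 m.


scale = f / (H - h) = 152 mm / 9793 m = 152 / 9793000 = 1:64428

1:64428


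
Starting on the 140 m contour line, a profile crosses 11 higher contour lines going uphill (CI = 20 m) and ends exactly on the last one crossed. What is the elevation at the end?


elevation = 140 + 11 * 20 = 360 m

360 m


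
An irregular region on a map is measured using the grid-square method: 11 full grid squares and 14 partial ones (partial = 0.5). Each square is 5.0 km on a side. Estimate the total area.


effective squares = 11 + 14 * 0.5 = 18.0
area = 18.0 * 25.0 = 450.0 km^2

450.0 km^2


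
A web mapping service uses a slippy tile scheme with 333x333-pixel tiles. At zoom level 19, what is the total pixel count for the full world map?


tiles per axis = 2^19 = 524288
total tiles = 524288^2 = 274877906944
pixels per axis = 524288 * 333 = 174587904
total pixels = 174587904^2 = 30480936223113216

30480936223113216 pixels


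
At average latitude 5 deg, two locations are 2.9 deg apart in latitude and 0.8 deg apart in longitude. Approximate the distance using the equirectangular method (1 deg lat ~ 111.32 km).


dlat_km = 2.9 * 111.32 = 322.828
dlon_km = 0.8 * 111.32 * cos(5) ≈ 88.717
dist = sqrt(322.828^2 + 88.717^2) ≈ 334.8 km

334.8 km


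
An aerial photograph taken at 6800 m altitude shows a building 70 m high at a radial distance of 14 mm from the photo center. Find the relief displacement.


d = h * r / H = 70 * 14 / 6800 = 0.14 mm

0.14 mm


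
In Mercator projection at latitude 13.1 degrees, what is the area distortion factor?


area_distortion = 1/cos^2(13.1) = 1.054

1.054


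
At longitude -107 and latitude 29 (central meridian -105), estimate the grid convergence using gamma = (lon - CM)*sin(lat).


gamma = (-107 - -105) * sin(29) = -2 * 0.48481 = -0.97 degrees

-0.97 degrees


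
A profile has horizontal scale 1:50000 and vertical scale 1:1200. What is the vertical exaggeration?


VE = horizontal_scale / vertical_scale = 50000 / 1200 ≈ 41.7

41.7x


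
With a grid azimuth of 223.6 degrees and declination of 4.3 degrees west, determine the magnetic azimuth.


magnetic azimuth = grid azimuth - declination (east +ve)
mag_az = 223.6 - -4.3 = 227.9 degrees

227.9 degrees


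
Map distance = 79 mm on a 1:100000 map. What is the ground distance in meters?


ground = 79 mm * 100000 / 1000 = 7900.0 m

7900.0 m


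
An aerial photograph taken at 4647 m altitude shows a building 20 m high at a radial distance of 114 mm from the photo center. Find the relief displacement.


d = h * r / H = 20 * 114 / 4647 = 0.49 mm

0.49 mm


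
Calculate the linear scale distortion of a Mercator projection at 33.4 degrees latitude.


SF = 1 / cos(33.4) = 1 / 0.834848 = 1.198

1.198


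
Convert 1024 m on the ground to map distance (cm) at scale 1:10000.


map_cm = 1024 * 100 / 10000 = 10.24 cm

10.24 cm


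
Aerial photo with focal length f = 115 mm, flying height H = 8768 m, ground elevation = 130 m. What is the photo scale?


scale = f / (H - h) = 115 mm / 8638 m = 115 / 8638000 = 1:75113

1:75113


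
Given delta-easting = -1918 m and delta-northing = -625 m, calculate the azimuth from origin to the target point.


az = atan2(-1918, -625) = -108.0 deg
adjusted to 0-360: 252.0 degrees

252.0 degrees


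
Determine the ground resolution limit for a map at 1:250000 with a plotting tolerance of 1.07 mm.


ground = 1.07 mm * 250000 / 1000 = 267.5 m

267.5 m


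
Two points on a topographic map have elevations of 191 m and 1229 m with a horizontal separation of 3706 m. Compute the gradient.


gradient = (1229 - 191) / 3706 = 1038 / 3706 = 0.2801

0.2801


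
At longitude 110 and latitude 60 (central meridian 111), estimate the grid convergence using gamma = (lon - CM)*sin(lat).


gamma = (110 - 111) * sin(60) = -1 * 0.866025 = -0.866 degrees

-0.866 degrees


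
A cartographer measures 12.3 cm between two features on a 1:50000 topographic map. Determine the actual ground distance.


ground = 12.3 cm * 50000 / 100 = 6150.0 m = 6.15 km

6.15 km


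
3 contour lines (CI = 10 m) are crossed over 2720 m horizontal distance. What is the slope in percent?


elevation change = 3 * 10 = 30 m
slope = 30 / 2720 * 100 = 1.1%

1.1%


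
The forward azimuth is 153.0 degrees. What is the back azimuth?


back azimuth = (153.0 + 180) mod 360 = 333.0 degrees

333.0 degrees


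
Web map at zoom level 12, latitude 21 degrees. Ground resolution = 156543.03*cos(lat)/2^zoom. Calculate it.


res = 156543.03 * cos(21) / 2^12 = 156543.03 * 0.93358043 / 4096 = 35.68 m/pixel

35.68 m/pixel


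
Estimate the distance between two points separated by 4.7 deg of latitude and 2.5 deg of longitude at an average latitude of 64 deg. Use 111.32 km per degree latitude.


dlat_km = 4.7 * 111.32 = 523.204
dlon_km = 2.5 * 111.32 * cos(64) ≈ 121.999
dist = sqrt(523.204^2 + 121.999^2) ≈ 537.2 km

537.2 km


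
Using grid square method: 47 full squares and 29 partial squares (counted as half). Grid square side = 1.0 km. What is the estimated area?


effective squares = 47 + 29 * 0.5 = 61.5
area = 61.5 * 1.0 = 61.5 km^2

61.5 km^2


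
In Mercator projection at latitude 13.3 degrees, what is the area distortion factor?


area_distortion = 1/cos^2(13.3) = 1.056

1.056


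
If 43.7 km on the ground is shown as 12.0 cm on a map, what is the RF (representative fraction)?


ground = 43.7 km = 4370000 cm; RF denominator = ground / map = 4370000 / 12.0 ≈ 364167; RF = 1:364167

1:364167


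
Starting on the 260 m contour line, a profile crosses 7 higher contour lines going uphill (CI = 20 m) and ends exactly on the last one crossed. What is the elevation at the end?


elevation = 260 + 7 * 20 = 400 m

400 m


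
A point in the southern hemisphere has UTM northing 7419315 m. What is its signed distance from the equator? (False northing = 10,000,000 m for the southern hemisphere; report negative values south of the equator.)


For southern: actual = 7419315 - 10000000 = -2580685 m

-2580685 m


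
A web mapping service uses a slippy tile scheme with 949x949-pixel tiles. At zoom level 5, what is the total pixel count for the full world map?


tiles per axis = 2^5 = 32
total tiles = 32^2 = 1024
pixels per axis = 32 * 949 = 30368
total pixels = 30368^2 = 922215424

922215424 pixels


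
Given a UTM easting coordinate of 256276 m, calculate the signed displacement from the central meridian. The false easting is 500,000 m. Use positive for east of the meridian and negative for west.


displacement = 256276 - 500000 = -243724 m

-243724 m


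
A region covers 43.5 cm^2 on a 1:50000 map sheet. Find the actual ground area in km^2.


ground_area = 43.5 * (50000/100)^2 = 10875000.0 m^2 = 10.875 km^2

10.875 km^2


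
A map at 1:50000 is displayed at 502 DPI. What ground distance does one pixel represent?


pixel_cm = 2.54 / 502 ≈ 0.00506 cm
ground = pixel_cm * 50000 / 100 = 2.54 * 50000 / (502 * 100) = 127000 / 50200 ≈ 2.53 m

2.53 m


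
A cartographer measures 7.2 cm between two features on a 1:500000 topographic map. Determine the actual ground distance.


ground = 7.2 cm * 500000 / 100 = 36000.0 m = 36.0 km

36.0 km


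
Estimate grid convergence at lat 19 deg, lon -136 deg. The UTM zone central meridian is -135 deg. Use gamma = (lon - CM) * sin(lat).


gamma = (-136 - -135) * sin(19) = -1 * 0.325568 = -0.326 degrees

-0.326 degrees


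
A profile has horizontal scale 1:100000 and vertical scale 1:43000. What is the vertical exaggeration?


VE = horizontal_scale / vertical_scale = 100000 / 43000 ≈ 2.3

2.3x


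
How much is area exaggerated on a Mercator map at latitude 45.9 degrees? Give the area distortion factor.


area_distortion = 1/cos^2(45.9) = 2.065

2.065


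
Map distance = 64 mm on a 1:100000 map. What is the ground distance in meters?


ground = 64 mm * 100000 / 1000 = 6400.0 m

6400.0 m


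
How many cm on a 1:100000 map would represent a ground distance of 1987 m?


map_cm = 1987 * 100 / 100000 = 1.987 cm ≈ 1.99 cm

1.99 cm


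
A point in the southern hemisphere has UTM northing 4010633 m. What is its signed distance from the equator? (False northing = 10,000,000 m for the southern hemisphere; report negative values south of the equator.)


For southern: actual = 4010633 - 10000000 = -5989367 m

-5989367 m


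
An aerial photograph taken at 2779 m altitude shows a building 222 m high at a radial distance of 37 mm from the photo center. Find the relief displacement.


d = h * r / H = 222 * 37 / 2779 = 2.96 mm

2.96 mm


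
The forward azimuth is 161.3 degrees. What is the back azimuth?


back azimuth = (161.3 + 180) mod 360 = 341.3 degrees

341.3 degrees


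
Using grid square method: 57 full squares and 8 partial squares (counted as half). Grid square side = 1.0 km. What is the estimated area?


effective squares = 57 + 8 * 0.5 = 61.0
area = 61.0 * 1.0 = 61.0 km^2

61.0 km^2


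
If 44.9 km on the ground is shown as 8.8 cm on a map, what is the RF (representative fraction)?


ground = 44.9 km = 4490000 cm; RF denominator = ground / map = 4490000 / 8.8 ≈ 510227; RF = 1:510227

1:510227


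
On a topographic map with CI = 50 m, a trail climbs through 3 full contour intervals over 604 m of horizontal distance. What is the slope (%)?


elevation change = 3 * 50 = 150 m
slope = 150 / 604 * 100 = 24.8%

24.8%


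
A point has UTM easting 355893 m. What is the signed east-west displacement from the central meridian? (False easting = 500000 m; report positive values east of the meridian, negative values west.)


displacement = 355893 - 500000 = -144107 m

-144107 m


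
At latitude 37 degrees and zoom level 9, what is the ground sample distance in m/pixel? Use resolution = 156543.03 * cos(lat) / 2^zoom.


res = 156543.03 * cos(37) / 2^9 = 156543.03 * 0.79863551 / 512 = 244.18 m/pixel

244.18 m/pixel


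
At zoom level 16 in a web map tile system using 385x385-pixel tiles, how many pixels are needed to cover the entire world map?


tiles per axis = 2^16 = 65536
total tiles = 65536^2 = 4294967296
pixels per axis = 65536 * 385 = 25231360
total pixels = 25231360^2 = 636621527449600

636621527449600 pixels


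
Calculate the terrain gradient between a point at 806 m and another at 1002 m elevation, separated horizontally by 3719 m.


gradient = (1002 - 806) / 3719 = 196 / 3719 = 0.0527

0.0527


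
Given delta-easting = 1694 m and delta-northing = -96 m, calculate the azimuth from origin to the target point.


az = atan2(1694, -96) = 93.2 deg
adjusted to 0-360: 93.2 degrees

93.2 degrees


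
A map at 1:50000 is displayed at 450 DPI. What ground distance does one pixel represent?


pixel_cm = 2.54 / 450 ≈ 0.005644 cm
ground = pixel_cm * 50000 / 100 = 2.54 * 50000 / (450 * 100) = 127000 / 45000 ≈ 2.82 m

2.82 m


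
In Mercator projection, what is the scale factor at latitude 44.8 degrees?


SF = 1 / cos(44.8) = 1 / 0.709571 = 1.409

1.409


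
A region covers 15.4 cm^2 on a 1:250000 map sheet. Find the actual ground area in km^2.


ground_area = 15.4 * (250000/100)^2 = 96250000.0 m^2 = 96.25 km^2

96.25 km^2


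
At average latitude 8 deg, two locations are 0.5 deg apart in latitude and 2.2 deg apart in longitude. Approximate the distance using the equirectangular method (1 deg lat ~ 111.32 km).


dlat_km = 0.5 * 111.32 = 55.66
dlon_km = 2.2 * 111.32 * cos(8) ≈ 242.521
dist = sqrt(55.66^2 + 242.521^2) ≈ 248.8 km

248.8 km


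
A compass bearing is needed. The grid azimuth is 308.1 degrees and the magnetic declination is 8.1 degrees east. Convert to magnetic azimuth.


magnetic azimuth = grid azimuth - declination (east +ve)
mag_az = 308.1 - 8.1 = 300.0 degrees

300.0 degrees


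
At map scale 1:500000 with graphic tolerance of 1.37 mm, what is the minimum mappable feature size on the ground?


ground = 1.37 mm * 500000 / 1000 = 685.0 m

685.0 m


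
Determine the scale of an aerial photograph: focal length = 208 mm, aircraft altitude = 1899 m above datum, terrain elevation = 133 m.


scale = f / (H - h) = 208 mm / 1766 m = 208 / 1766000 = 1:8490

1:8490


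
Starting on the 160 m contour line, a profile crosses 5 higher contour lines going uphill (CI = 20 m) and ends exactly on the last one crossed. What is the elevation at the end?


elevation = 160 + 5 * 20 = 260 m

260 m


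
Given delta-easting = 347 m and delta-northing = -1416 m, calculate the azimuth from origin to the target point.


az = atan2(347, -1416) = 166.2 deg
adjusted to 0-360: 166.2 degrees

166.2 degrees


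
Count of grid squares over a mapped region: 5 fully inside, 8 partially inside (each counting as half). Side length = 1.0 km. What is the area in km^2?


effective squares = 5 + 8 * 0.5 = 9.0
area = 9.0 * 1.0 = 9.0 km^2

9.0 km^2


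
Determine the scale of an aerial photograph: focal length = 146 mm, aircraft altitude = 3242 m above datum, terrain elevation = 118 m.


scale = f / (H - h) = 146 mm / 3124 m = 146 / 3124000 = 1:21397

1:21397


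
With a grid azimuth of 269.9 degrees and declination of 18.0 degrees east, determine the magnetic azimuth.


magnetic azimuth = grid azimuth - declination (east +ve)
mag_az = 269.9 - 18.0 = 251.9 degrees

251.9 degrees


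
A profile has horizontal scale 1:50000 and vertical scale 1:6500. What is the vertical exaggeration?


VE = horizontal_scale / vertical_scale = 50000 / 6500 ≈ 7.7

7.7x


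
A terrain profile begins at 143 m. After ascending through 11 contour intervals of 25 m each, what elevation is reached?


elevation = 143 + 11 * 25 = 418 m

418 m
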